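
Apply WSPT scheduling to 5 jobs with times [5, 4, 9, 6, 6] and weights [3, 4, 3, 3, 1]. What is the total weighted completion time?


Compute p/w ratios and sort ascending (WSPT): [(4, 4), (5, 3), (6, 3), (9, 3), (6, 1)]
Compute weighted completion times:
  Job (p=4,w=4): C=4, w*C=4*4=16
  Job (p=5,w=3): C=9, w*C=3*9=27
  Job (p=6,w=3): C=15, w*C=3*15=45
  Job (p=9,w=3): C=24, w*C=3*24=72
  Job (p=6,w=1): C=30, w*C=1*30=30
Total weighted completion time = 190

190


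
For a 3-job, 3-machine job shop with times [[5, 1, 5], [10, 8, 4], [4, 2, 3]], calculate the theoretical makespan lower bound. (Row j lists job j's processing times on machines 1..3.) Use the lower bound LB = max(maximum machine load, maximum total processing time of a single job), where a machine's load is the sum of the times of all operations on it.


Machine loads:
  Machine 1: 5 + 10 + 4 = 19
  Machine 2: 1 + 8 + 2 = 11
  Machine 3: 5 + 4 + 3 = 12
Max machine load = 19
Job totals:
  Job 1: 11
  Job 2: 22
  Job 3: 9
Max job total = 22
Lower bound = max(19, 22) = 22

22


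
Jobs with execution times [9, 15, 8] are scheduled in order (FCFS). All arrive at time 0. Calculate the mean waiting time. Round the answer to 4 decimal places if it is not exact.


FCFS order (as given): [9, 15, 8]
Waiting times:
  Job 1: wait = 0
  Job 2: wait = 9
  Job 3: wait = 24
Sum of waiting times = 33
Average waiting time = 33/3 = 11.0

11.0


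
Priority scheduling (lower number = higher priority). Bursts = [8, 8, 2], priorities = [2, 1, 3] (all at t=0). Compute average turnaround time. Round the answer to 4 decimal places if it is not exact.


Sort by priority (ascending = highest first):
Order: [(1, 8), (2, 8), (3, 2)]
Completion times:
  Priority 1, burst=8, C=8
  Priority 2, burst=8, C=16
  Priority 3, burst=2, C=18
Average turnaround = 42/3 = 14.0

14.0


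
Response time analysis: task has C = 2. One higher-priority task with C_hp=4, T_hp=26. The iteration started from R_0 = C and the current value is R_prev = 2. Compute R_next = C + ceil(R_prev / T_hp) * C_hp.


R_next = C + ceil(R_prev / T_hp) * C_hp
ceil(2 / 26) = ceil(0.0769) = 1
Interference = 1 * 4 = 4
R_next = 2 + 4 = 6

6


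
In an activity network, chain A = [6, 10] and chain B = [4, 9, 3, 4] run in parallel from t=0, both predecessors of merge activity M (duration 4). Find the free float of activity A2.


ES(A2) = sum of predecessors on chain A = 6
EF(A2) = ES + duration = 6 + 10 = 16
Successor of A2 is M. ES(M) = max(sum(A), sum(B)) = max(16, 20) = 20
Free float = ES(successor) - EF(current) = 20 - 16 = 4

4


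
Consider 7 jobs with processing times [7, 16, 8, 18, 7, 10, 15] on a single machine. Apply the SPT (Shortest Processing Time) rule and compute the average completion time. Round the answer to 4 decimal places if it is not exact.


Sort jobs by processing time (SPT order): [7, 7, 8, 10, 15, 16, 18]
Compute completion times sequentially:
  Job 1: processing = 7, completes at 7
  Job 2: processing = 7, completes at 14
  Job 3: processing = 8, completes at 22
  Job 4: processing = 10, completes at 32
  Job 5: processing = 15, completes at 47
  Job 6: processing = 16, completes at 63
  Job 7: processing = 18, completes at 81
Sum of completion times = 266
Average completion time = 266/7 = 38.0

38.0


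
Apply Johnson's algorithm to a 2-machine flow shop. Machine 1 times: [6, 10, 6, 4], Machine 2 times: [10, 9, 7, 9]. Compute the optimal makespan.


Apply Johnson's rule:
  Group 1 (a <= b): [(4, 4, 9), (1, 6, 10), (3, 6, 7)]
  Group 2 (a > b): [(2, 10, 9)]
Optimal job order: [4, 1, 3, 2]
Schedule:
  Job 4: M1 done at 4, M2 done at 13
  Job 1: M1 done at 10, M2 done at 23
  Job 3: M1 done at 16, M2 done at 30
  Job 2: M1 done at 26, M2 done at 39
Makespan = 39

39


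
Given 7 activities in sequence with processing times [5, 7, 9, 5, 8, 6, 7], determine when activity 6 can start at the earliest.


Activity 6 starts after activities 1 through 5 complete.
Predecessor durations: [5, 7, 9, 5, 8]
ES = 5 + 7 + 9 + 5 + 8 = 34

34


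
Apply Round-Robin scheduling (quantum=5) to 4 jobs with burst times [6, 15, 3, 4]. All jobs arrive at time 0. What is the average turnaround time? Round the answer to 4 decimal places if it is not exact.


Time quantum = 5
Execution trace:
  J1 runs 5 units, time = 5
  J2 runs 5 units, time = 10
  J3 runs 3 units, time = 13
  J4 runs 4 units, time = 17
  J1 runs 1 units, time = 18
  J2 runs 5 units, time = 23
  J2 runs 5 units, time = 28
Finish times: [18, 28, 13, 17]
Average turnaround = 76/4 = 19.0

19.0


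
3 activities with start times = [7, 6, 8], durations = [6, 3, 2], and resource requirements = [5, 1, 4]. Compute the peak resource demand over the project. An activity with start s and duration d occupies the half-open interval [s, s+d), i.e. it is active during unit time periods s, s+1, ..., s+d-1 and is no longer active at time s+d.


Each activity i is active on [start_i, start_i + duration_i).
Compute total resource usage per time slot:
  t=0: active resources = [], total = 0
  t=1: active resources = [], total = 0
  t=2: active resources = [], total = 0
  t=3: active resources = [], total = 0
  t=4: active resources = [], total = 0
  t=5: active resources = [], total = 0
  t=6: active resources = [1], total = 1
  t=7: active resources = [5, 1], total = 6
  t=8: active resources = [5, 1, 4], total = 10
  t=9: active resources = [5, 4], total = 9
  t=10: active resources = [5], total = 5
  t=11: active resources = [5], total = 5
  t=12: active resources = [5], total = 5
Peak resource demand = 10

10


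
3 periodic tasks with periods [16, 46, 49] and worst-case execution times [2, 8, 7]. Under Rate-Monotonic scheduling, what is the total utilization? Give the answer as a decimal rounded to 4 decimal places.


Compute individual utilizations (exact fractions):
  Task 1: C/T = 2/16 = 1/8 (approx. 0.125)
  Task 2: C/T = 8/46 = 4/23 (approx. 0.1739)
  Task 3: C/T = 7/49 = 1/7 (approx. 0.1429)
Total utilization U = 1/8 + 4/23 + 1/7 = 569/1288
Rounded to 4 decimal places: U = 0.4418
RM (Liu & Layland) bound for 3 tasks = 0.779763; compare with U = 569/1288 (approx. 0.441770)
U <= bound, so schedulable by RM sufficient condition.

0.4418


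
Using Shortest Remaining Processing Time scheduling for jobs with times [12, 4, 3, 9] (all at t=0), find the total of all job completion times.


Since all jobs arrive at t=0, SRPT equals SPT ordering.
SPT order: [3, 4, 9, 12]
Completion times:
  Job 1: p=3, C=3
  Job 2: p=4, C=7
  Job 3: p=9, C=16
  Job 4: p=12, C=28
Total completion time = 3 + 7 + 16 + 28 = 54

54


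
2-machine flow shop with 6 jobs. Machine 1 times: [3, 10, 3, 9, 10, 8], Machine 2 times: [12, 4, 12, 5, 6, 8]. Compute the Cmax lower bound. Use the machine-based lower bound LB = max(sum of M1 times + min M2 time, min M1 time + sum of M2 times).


LB1 = sum(M1 times) + min(M2 times) = 43 + 4 = 47
LB2 = min(M1 times) + sum(M2 times) = 3 + 47 = 50
Lower bound = max(LB1, LB2) = max(47, 50) = 50

50


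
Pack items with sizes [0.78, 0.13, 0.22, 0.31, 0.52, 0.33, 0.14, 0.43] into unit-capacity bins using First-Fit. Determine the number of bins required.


Place items sequentially using First-Fit:
  Item 0.78 -> new Bin 1
  Item 0.13 -> Bin 1 (now 0.91)
  Item 0.22 -> new Bin 2
  Item 0.31 -> Bin 2 (now 0.53)
  Item 0.52 -> new Bin 3
  Item 0.33 -> Bin 2 (now 0.86)
  Item 0.14 -> Bin 2 (now 1.0)
  Item 0.43 -> Bin 3 (now 0.95)
Total bins used = 3

3


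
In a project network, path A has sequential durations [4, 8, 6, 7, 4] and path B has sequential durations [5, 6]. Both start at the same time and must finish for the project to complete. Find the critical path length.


Path A total = 4 + 8 + 6 + 7 + 4 = 29
Path B total = 5 + 6 = 11
Critical path = longest path = max(29, 11) = 29

29


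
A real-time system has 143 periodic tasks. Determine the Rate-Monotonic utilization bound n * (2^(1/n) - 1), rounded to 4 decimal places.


Compute 2^(1/143) = 1.0048589497
Subtract 1: 1.0048589497 - 1 = 0.0048589497
Multiply by n: 143 * 0.0048589497 = 0.6948298071
Round to 4 dp: 0.6948

0.6948


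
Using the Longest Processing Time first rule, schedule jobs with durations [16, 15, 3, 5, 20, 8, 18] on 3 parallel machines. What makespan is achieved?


Sort jobs in decreasing order (LPT): [20, 18, 16, 15, 8, 5, 3]
Assign each job to the least loaded machine:
  Machine 1: jobs [20, 5, 3], load = 28
  Machine 2: jobs [18, 8], load = 26
  Machine 3: jobs [16, 15], load = 31
Makespan = max load = 31

31


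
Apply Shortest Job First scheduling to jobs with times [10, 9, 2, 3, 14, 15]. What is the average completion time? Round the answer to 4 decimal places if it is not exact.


SJF order (ascending): [2, 3, 9, 10, 14, 15]
Completion times:
  Job 1: burst=2, C=2
  Job 2: burst=3, C=5
  Job 3: burst=9, C=14
  Job 4: burst=10, C=24
  Job 5: burst=14, C=38
  Job 6: burst=15, C=53
Average completion = 136/6 = 22.6667

22.6667


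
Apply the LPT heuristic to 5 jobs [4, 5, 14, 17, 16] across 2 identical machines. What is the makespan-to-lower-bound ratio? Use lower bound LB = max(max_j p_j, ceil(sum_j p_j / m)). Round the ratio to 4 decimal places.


LPT order: [17, 16, 14, 5, 4]
Machine loads after assignment: [26, 30]
LPT makespan = 30
Lower bound = max(max_job, ceil(total/2)) = max(17, 28) = 28
Ratio = 30 / 28 = 1.0714

1.0714


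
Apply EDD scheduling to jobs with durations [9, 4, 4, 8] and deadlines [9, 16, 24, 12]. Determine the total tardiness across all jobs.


Sort by due date (EDD order): [(9, 9), (8, 12), (4, 16), (4, 24)]
Compute completion times and tardiness:
  Job 1: p=9, d=9, C=9, tardiness=max(0,9-9)=0
  Job 2: p=8, d=12, C=17, tardiness=max(0,17-12)=5
  Job 3: p=4, d=16, C=21, tardiness=max(0,21-16)=5
  Job 4: p=4, d=24, C=25, tardiness=max(0,25-24)=1
Total tardiness = 11

11


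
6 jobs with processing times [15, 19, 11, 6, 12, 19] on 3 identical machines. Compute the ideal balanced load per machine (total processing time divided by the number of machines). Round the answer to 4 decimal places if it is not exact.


Total processing time = 15 + 19 + 11 + 6 + 12 + 19 = 82
Number of machines = 3
Ideal balanced load = 82 / 3 = 27.3333

27.3333


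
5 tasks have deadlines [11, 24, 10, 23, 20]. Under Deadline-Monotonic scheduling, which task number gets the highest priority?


Sort tasks by relative deadline (ascending):
  Task 3: deadline = 10
  Task 1: deadline = 11
  Task 5: deadline = 20
  Task 4: deadline = 23
  Task 2: deadline = 24
Priority order (highest first): [3, 1, 5, 4, 2]
Highest priority task = 3

3


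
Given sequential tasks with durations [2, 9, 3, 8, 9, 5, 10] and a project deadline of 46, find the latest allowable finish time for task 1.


LF(activity 1) = deadline - sum of successor durations
Successors: activities 2 through 7 with durations [9, 3, 8, 9, 5, 10]
Sum of successor durations = 44
LF = 46 - 44 = 2

2


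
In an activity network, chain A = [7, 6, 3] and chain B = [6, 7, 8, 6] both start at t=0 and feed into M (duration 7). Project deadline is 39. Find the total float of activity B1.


Forward pass: ES(B1) = sum of predecessors on chain B = 0
EF = ES + duration = 0 + 6 = 6
Backward pass: LF(M) = deadline = 39; LS(M) = 39 - 7 = 32
LF(B1) = LS(M) - sum(successors on chain B) = 32 - 21 = 11
LS = LF - duration = 11 - 6 = 5
Total float = LS - ES = 5 - 0 = 5

5


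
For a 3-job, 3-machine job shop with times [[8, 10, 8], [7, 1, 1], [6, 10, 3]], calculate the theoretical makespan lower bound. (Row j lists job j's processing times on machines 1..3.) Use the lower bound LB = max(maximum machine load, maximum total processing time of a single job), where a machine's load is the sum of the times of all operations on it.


Machine loads:
  Machine 1: 8 + 7 + 6 = 21
  Machine 2: 10 + 1 + 10 = 21
  Machine 3: 8 + 1 + 3 = 12
Max machine load = 21
Job totals:
  Job 1: 26
  Job 2: 9
  Job 3: 19
Max job total = 26
Lower bound = max(21, 26) = 26

26


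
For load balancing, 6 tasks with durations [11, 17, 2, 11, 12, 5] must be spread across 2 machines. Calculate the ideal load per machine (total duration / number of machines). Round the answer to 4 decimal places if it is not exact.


Total processing time = 11 + 17 + 2 + 11 + 12 + 5 = 58
Number of machines = 2
Ideal balanced load = 58 / 2 = 29.0

29.0


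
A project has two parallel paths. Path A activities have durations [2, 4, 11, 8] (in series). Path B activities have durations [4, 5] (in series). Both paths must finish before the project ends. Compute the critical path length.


Path A total = 2 + 4 + 11 + 8 = 25
Path B total = 4 + 5 = 9
Critical path = longest path = max(25, 9) = 25

25


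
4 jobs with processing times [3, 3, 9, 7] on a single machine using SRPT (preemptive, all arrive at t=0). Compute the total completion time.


Since all jobs arrive at t=0, SRPT equals SPT ordering.
SPT order: [3, 3, 7, 9]
Completion times:
  Job 1: p=3, C=3
  Job 2: p=3, C=6
  Job 3: p=7, C=13
  Job 4: p=9, C=22
Total completion time = 3 + 6 + 13 + 22 = 44

44


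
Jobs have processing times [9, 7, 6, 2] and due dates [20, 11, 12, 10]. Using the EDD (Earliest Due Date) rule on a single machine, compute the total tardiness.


Sort by due date (EDD order): [(2, 10), (7, 11), (6, 12), (9, 20)]
Compute completion times and tardiness:
  Job 1: p=2, d=10, C=2, tardiness=max(0,2-10)=0
  Job 2: p=7, d=11, C=9, tardiness=max(0,9-11)=0
  Job 3: p=6, d=12, C=15, tardiness=max(0,15-12)=3
  Job 4: p=9, d=20, C=24, tardiness=max(0,24-20)=4
Total tardiness = 7

7


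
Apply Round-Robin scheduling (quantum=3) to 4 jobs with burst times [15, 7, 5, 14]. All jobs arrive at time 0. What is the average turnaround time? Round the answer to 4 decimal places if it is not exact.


Time quantum = 3
Execution trace:
  J1 runs 3 units, time = 3
  J2 runs 3 units, time = 6
  J3 runs 3 units, time = 9
  J4 runs 3 units, time = 12
  J1 runs 3 units, time = 15
  J2 runs 3 units, time = 18
  J3 runs 2 units, time = 20
  J4 runs 3 units, time = 23
  J1 runs 3 units, time = 26
  J2 runs 1 units, time = 27
  J4 runs 3 units, time = 30
  J1 runs 3 units, time = 33
  J4 runs 3 units, time = 36
  J1 runs 3 units, time = 39
  J4 runs 2 units, time = 41
Finish times: [39, 27, 20, 41]
Average turnaround = 127/4 = 31.75

31.75


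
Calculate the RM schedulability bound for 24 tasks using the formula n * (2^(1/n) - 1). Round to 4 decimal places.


Compute 2^(1/24) = 1.0293022366
Subtract 1: 1.0293022366 - 1 = 0.0293022366
Multiply by n: 24 * 0.0293022366 = 0.7032536784
Round to 4 dp: 0.7033

0.7033


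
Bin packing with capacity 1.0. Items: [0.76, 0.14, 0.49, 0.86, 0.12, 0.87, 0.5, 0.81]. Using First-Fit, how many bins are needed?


Place items sequentially using First-Fit:
  Item 0.76 -> new Bin 1
  Item 0.14 -> Bin 1 (now 0.9)
  Item 0.49 -> new Bin 2
  Item 0.86 -> new Bin 3
  Item 0.12 -> Bin 2 (now 0.61)
  Item 0.87 -> new Bin 4
  Item 0.5 -> new Bin 5
  Item 0.81 -> new Bin 6
Total bins used = 6

6


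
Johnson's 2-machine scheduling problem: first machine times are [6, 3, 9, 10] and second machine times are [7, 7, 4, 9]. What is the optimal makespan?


Apply Johnson's rule:
  Group 1 (a <= b): [(2, 3, 7), (1, 6, 7)]
  Group 2 (a > b): [(4, 10, 9), (3, 9, 4)]
Optimal job order: [2, 1, 4, 3]
Schedule:
  Job 2: M1 done at 3, M2 done at 10
  Job 1: M1 done at 9, M2 done at 17
  Job 4: M1 done at 19, M2 done at 28
  Job 3: M1 done at 28, M2 done at 32
Makespan = 32

32


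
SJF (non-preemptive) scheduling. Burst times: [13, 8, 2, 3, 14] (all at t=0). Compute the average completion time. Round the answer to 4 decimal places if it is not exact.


SJF order (ascending): [2, 3, 8, 13, 14]
Completion times:
  Job 1: burst=2, C=2
  Job 2: burst=3, C=5
  Job 3: burst=8, C=13
  Job 4: burst=13, C=26
  Job 5: burst=14, C=40
Average completion = 86/5 = 17.2

17.2


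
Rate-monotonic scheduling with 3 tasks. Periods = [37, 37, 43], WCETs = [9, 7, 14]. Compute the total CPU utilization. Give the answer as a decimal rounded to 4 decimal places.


Compute individual utilizations (exact fractions):
  Task 1: C/T = 9/37 (approx. 0.2432)
  Task 2: C/T = 7/37 (approx. 0.1892)
  Task 3: C/T = 14/43 (approx. 0.3256)
Total utilization U = 9/37 + 7/37 + 14/43 = 1206/1591
Rounded to 4 decimal places: U = 0.7580
RM (Liu & Layland) bound for 3 tasks = 0.779763; compare with U = 1206/1591 (approx. 0.758014)
U <= bound, so schedulable by RM sufficient condition.

0.7580


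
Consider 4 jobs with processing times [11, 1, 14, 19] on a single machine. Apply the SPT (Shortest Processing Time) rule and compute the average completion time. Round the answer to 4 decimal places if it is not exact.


Sort jobs by processing time (SPT order): [1, 11, 14, 19]
Compute completion times sequentially:
  Job 1: processing = 1, completes at 1
  Job 2: processing = 11, completes at 12
  Job 3: processing = 14, completes at 26
  Job 4: processing = 19, completes at 45
Sum of completion times = 84
Average completion time = 84/4 = 21.0

21.0


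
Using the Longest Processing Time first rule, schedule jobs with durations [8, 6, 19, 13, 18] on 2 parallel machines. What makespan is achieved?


Sort jobs in decreasing order (LPT): [19, 18, 13, 8, 6]
Assign each job to the least loaded machine:
  Machine 1: jobs [19, 8, 6], load = 33
  Machine 2: jobs [18, 13], load = 31
Makespan = max load = 33

33


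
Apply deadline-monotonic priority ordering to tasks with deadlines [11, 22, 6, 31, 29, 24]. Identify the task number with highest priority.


Sort tasks by relative deadline (ascending):
  Task 3: deadline = 6
  Task 1: deadline = 11
  Task 2: deadline = 22
  Task 6: deadline = 24
  Task 5: deadline = 29
  Task 4: deadline = 31
Priority order (highest first): [3, 1, 2, 6, 5, 4]
Highest priority task = 3

3


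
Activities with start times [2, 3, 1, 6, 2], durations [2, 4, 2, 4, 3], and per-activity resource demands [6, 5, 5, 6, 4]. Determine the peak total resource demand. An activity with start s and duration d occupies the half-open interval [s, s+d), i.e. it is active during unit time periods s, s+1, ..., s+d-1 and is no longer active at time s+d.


Each activity i is active on [start_i, start_i + duration_i).
Compute total resource usage per time slot:
  t=0: active resources = [], total = 0
  t=1: active resources = [5], total = 5
  t=2: active resources = [6, 5, 4], total = 15
  t=3: active resources = [6, 5, 4], total = 15
  t=4: active resources = [5, 4], total = 9
  t=5: active resources = [5], total = 5
  t=6: active resources = [5, 6], total = 11
  t=7: active resources = [6], total = 6
  t=8: active resources = [6], total = 6
  t=9: active resources = [6], total = 6
Peak resource demand = 15

15


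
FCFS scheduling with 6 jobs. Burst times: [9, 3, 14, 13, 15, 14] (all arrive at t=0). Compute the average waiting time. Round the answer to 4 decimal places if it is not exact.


FCFS order (as given): [9, 3, 14, 13, 15, 14]
Waiting times:
  Job 1: wait = 0
  Job 2: wait = 9
  Job 3: wait = 12
  Job 4: wait = 26
  Job 5: wait = 39
  Job 6: wait = 54
Sum of waiting times = 140
Average waiting time = 140/6 = 23.3333

23.3333


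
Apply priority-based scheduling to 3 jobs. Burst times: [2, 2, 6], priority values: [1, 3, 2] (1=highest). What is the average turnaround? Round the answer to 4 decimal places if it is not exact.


Sort by priority (ascending = highest first):
Order: [(1, 2), (2, 6), (3, 2)]
Completion times:
  Priority 1, burst=2, C=2
  Priority 2, burst=6, C=8
  Priority 3, burst=2, C=10
Average turnaround = 20/3 = 6.6667

6.6667


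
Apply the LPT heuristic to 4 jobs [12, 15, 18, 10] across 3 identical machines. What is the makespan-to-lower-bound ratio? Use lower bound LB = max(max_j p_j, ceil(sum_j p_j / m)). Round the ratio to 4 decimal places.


LPT order: [18, 15, 12, 10]
Machine loads after assignment: [18, 15, 22]
LPT makespan = 22
Lower bound = max(max_job, ceil(total/3)) = max(18, 19) = 19
Ratio = 22 / 19 = 1.1579

1.1579


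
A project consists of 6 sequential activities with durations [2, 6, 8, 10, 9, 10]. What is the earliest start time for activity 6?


Activity 6 starts after activities 1 through 5 complete.
Predecessor durations: [2, 6, 8, 10, 9]
ES = 2 + 6 + 8 + 10 + 9 = 35

35


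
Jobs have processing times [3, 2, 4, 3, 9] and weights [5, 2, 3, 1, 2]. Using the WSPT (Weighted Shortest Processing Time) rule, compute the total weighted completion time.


Compute p/w ratios and sort ascending (WSPT): [(3, 5), (2, 2), (4, 3), (3, 1), (9, 2)]
Compute weighted completion times:
  Job (p=3,w=5): C=3, w*C=5*3=15
  Job (p=2,w=2): C=5, w*C=2*5=10
  Job (p=4,w=3): C=9, w*C=3*9=27
  Job (p=3,w=1): C=12, w*C=1*12=12
  Job (p=9,w=2): C=21, w*C=2*21=42
Total weighted completion time = 106

106


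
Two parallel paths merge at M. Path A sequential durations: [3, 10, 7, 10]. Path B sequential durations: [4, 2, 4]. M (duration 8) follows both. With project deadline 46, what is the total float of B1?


Forward pass: ES(B1) = sum of predecessors on chain B = 0
EF = ES + duration = 0 + 4 = 4
Backward pass: LF(M) = deadline = 46; LS(M) = 46 - 8 = 38
LF(B1) = LS(M) - sum(successors on chain B) = 38 - 6 = 32
LS = LF - duration = 32 - 4 = 28
Total float = LS - ES = 28 - 0 = 28

28


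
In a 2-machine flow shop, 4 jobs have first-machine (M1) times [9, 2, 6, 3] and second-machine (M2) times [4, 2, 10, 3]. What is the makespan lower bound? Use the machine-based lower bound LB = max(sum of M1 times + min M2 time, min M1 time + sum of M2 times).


LB1 = sum(M1 times) + min(M2 times) = 20 + 2 = 22
LB2 = min(M1 times) + sum(M2 times) = 2 + 19 = 21
Lower bound = max(LB1, LB2) = max(22, 21) = 22

22


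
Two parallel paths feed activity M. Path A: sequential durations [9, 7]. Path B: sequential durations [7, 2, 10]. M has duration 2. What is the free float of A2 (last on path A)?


ES(A2) = sum of predecessors on chain A = 9
EF(A2) = ES + duration = 9 + 7 = 16
Successor of A2 is M. ES(M) = max(sum(A), sum(B)) = max(16, 19) = 19
Free float = ES(successor) - EF(current) = 19 - 16 = 3

3


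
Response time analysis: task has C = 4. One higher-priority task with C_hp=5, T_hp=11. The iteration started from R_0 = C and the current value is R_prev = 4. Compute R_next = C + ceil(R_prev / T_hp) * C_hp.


R_next = C + ceil(R_prev / T_hp) * C_hp
ceil(4 / 11) = ceil(0.3636) = 1
Interference = 1 * 5 = 5
R_next = 4 + 5 = 9

9


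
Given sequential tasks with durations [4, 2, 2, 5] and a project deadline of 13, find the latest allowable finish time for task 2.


LF(activity 2) = deadline - sum of successor durations
Successors: activities 3 through 4 with durations [2, 5]
Sum of successor durations = 7
LF = 13 - 7 = 6

6


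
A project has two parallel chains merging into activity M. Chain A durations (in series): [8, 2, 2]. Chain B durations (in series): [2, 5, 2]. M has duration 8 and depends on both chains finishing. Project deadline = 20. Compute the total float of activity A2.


Forward pass: ES(A2) = sum of predecessors on chain A = 8
EF = ES + duration = 8 + 2 = 10
Backward pass: LF(M) = deadline = 20; LS(M) = 20 - 8 = 12
LF(A2) = LS(M) - sum(successors on chain A) = 12 - 2 = 10
LS = LF - duration = 10 - 2 = 8
Total float = LS - ES = 8 - 8 = 0

0


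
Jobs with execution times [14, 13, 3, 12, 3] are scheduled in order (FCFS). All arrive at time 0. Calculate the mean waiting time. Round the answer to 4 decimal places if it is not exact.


FCFS order (as given): [14, 13, 3, 12, 3]
Waiting times:
  Job 1: wait = 0
  Job 2: wait = 14
  Job 3: wait = 27
  Job 4: wait = 30
  Job 5: wait = 42
Sum of waiting times = 113
Average waiting time = 113/5 = 22.6

22.6


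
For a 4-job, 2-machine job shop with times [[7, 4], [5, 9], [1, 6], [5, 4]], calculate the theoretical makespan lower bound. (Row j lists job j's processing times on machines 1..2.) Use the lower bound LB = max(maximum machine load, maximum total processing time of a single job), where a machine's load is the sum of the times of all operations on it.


Machine loads:
  Machine 1: 7 + 5 + 1 + 5 = 18
  Machine 2: 4 + 9 + 6 + 4 = 23
Max machine load = 23
Job totals:
  Job 1: 11
  Job 2: 14
  Job 3: 7
  Job 4: 9
Max job total = 14
Lower bound = max(23, 14) = 23

23


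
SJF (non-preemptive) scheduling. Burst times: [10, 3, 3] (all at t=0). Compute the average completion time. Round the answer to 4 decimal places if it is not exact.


SJF order (ascending): [3, 3, 10]
Completion times:
  Job 1: burst=3, C=3
  Job 2: burst=3, C=6
  Job 3: burst=10, C=16
Average completion = 25/3 = 8.3333

8.3333


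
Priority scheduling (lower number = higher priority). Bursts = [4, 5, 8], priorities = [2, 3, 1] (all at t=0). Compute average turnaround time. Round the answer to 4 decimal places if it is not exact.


Sort by priority (ascending = highest first):
Order: [(1, 8), (2, 4), (3, 5)]
Completion times:
  Priority 1, burst=8, C=8
  Priority 2, burst=4, C=12
  Priority 3, burst=5, C=17
Average turnaround = 37/3 = 12.3333

12.3333


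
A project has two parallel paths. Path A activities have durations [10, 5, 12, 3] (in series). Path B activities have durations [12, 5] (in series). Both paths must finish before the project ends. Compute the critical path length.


Path A total = 10 + 5 + 12 + 3 = 30
Path B total = 12 + 5 = 17
Critical path = longest path = max(30, 17) = 30

30


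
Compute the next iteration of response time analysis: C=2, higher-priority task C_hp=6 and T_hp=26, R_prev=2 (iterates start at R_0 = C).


R_next = C + ceil(R_prev / T_hp) * C_hp
ceil(2 / 26) = ceil(0.0769) = 1
Interference = 1 * 6 = 6
R_next = 2 + 6 = 8

8


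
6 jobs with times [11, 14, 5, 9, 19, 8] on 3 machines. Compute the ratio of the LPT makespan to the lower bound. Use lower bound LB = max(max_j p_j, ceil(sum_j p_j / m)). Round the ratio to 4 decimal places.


LPT order: [19, 14, 11, 9, 8, 5]
Machine loads after assignment: [24, 22, 20]
LPT makespan = 24
Lower bound = max(max_job, ceil(total/3)) = max(19, 22) = 22
Ratio = 24 / 22 = 1.0909

1.0909


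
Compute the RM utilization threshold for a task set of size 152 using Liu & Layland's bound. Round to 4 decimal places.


Compute 2^(1/152) = 1.0045705923
Subtract 1: 1.0045705923 - 1 = 0.0045705923
Multiply by n: 152 * 0.0045705923 = 0.6947300296
Round to 4 dp: 0.6947

0.6947


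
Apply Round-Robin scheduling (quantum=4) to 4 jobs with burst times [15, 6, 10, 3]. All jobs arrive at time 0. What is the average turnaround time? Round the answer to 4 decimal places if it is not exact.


Time quantum = 4
Execution trace:
  J1 runs 4 units, time = 4
  J2 runs 4 units, time = 8
  J3 runs 4 units, time = 12
  J4 runs 3 units, time = 15
  J1 runs 4 units, time = 19
  J2 runs 2 units, time = 21
  J3 runs 4 units, time = 25
  J1 runs 4 units, time = 29
  J3 runs 2 units, time = 31
  J1 runs 3 units, time = 34
Finish times: [34, 21, 31, 15]
Average turnaround = 101/4 = 25.25

25.25


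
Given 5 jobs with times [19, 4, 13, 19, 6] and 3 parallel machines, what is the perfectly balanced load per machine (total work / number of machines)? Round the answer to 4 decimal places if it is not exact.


Total processing time = 19 + 4 + 13 + 19 + 6 = 61
Number of machines = 3
Ideal balanced load = 61 / 3 = 20.3333

20.3333


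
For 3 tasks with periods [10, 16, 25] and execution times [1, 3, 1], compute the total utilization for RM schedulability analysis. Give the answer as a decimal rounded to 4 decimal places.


Compute individual utilizations (exact fractions):
  Task 1: C/T = 1/10 (approx. 0.1)
  Task 2: C/T = 3/16 (approx. 0.1875)
  Task 3: C/T = 1/25 (approx. 0.04)
Total utilization U = 1/10 + 3/16 + 1/25 = 131/400
Rounded to 4 decimal places: U = 0.3275
RM (Liu & Layland) bound for 3 tasks = 0.779763; compare with U = 131/400 (approx. 0.327500)
U <= bound, so schedulable by RM sufficient condition.

0.3275


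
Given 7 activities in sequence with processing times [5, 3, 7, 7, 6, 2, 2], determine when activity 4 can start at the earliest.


Activity 4 starts after activities 1 through 3 complete.
Predecessor durations: [5, 3, 7]
ES = 5 + 3 + 7 = 15

15


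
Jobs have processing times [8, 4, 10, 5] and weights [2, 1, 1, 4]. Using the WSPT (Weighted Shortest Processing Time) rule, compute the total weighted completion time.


Compute p/w ratios and sort ascending (WSPT): [(5, 4), (8, 2), (4, 1), (10, 1)]
Compute weighted completion times:
  Job (p=5,w=4): C=5, w*C=4*5=20
  Job (p=8,w=2): C=13, w*C=2*13=26
  Job (p=4,w=1): C=17, w*C=1*17=17
  Job (p=10,w=1): C=27, w*C=1*27=27
Total weighted completion time = 90

90


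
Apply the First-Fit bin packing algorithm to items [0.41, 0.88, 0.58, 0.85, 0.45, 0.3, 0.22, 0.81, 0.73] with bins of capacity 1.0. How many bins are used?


Place items sequentially using First-Fit:
  Item 0.41 -> new Bin 1
  Item 0.88 -> new Bin 2
  Item 0.58 -> Bin 1 (now 0.99)
  Item 0.85 -> new Bin 3
  Item 0.45 -> new Bin 4
  Item 0.3 -> Bin 4 (now 0.75)
  Item 0.22 -> Bin 4 (now 0.97)
  Item 0.81 -> new Bin 5
  Item 0.73 -> new Bin 6
Total bins used = 6

6


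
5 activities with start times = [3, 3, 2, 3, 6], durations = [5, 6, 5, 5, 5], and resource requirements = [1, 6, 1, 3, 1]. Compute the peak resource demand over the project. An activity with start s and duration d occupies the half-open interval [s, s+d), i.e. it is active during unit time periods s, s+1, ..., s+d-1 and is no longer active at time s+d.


Each activity i is active on [start_i, start_i + duration_i).
Compute total resource usage per time slot:
  t=0: active resources = [], total = 0
  t=1: active resources = [], total = 0
  t=2: active resources = [1], total = 1
  t=3: active resources = [1, 6, 1, 3], total = 11
  t=4: active resources = [1, 6, 1, 3], total = 11
  t=5: active resources = [1, 6, 1, 3], total = 11
  t=6: active resources = [1, 6, 1, 3, 1], total = 12
  t=7: active resources = [1, 6, 3, 1], total = 11
  t=8: active resources = [6, 1], total = 7
  t=9: active resources = [1], total = 1
  t=10: active resources = [1], total = 1
Peak resource demand = 12

12


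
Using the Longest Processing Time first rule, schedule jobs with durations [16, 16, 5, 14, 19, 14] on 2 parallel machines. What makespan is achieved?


Sort jobs in decreasing order (LPT): [19, 16, 16, 14, 14, 5]
Assign each job to the least loaded machine:
  Machine 1: jobs [19, 14, 5], load = 38
  Machine 2: jobs [16, 16, 14], load = 46
Makespan = max load = 46

46


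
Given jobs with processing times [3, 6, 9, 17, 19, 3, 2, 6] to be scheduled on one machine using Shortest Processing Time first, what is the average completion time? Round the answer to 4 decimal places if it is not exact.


Sort jobs by processing time (SPT order): [2, 3, 3, 6, 6, 9, 17, 19]
Compute completion times sequentially:
  Job 1: processing = 2, completes at 2
  Job 2: processing = 3, completes at 5
  Job 3: processing = 3, completes at 8
  Job 4: processing = 6, completes at 14
  Job 5: processing = 6, completes at 20
  Job 6: processing = 9, completes at 29
  Job 7: processing = 17, completes at 46
  Job 8: processing = 19, completes at 65
Sum of completion times = 189
Average completion time = 189/8 = 23.625

23.625


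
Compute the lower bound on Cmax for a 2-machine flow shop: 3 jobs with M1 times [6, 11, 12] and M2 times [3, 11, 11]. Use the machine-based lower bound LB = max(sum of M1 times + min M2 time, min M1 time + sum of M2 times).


LB1 = sum(M1 times) + min(M2 times) = 29 + 3 = 32
LB2 = min(M1 times) + sum(M2 times) = 6 + 25 = 31
Lower bound = max(LB1, LB2) = max(32, 31) = 32

32


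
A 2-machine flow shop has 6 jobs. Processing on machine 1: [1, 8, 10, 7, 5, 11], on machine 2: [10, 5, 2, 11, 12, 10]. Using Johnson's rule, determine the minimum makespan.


Apply Johnson's rule:
  Group 1 (a <= b): [(1, 1, 10), (5, 5, 12), (4, 7, 11)]
  Group 2 (a > b): [(6, 11, 10), (2, 8, 5), (3, 10, 2)]
Optimal job order: [1, 5, 4, 6, 2, 3]
Schedule:
  Job 1: M1 done at 1, M2 done at 11
  Job 5: M1 done at 6, M2 done at 23
  Job 4: M1 done at 13, M2 done at 34
  Job 6: M1 done at 24, M2 done at 44
  Job 2: M1 done at 32, M2 done at 49
  Job 3: M1 done at 42, M2 done at 51
Makespan = 51

51


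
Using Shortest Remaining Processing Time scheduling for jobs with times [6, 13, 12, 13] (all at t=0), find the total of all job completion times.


Since all jobs arrive at t=0, SRPT equals SPT ordering.
SPT order: [6, 12, 13, 13]
Completion times:
  Job 1: p=6, C=6
  Job 2: p=12, C=18
  Job 3: p=13, C=31
  Job 4: p=13, C=44
Total completion time = 6 + 18 + 31 + 44 = 99

99


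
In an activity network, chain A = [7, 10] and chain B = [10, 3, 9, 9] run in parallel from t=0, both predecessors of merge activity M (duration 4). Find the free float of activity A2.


ES(A2) = sum of predecessors on chain A = 7
EF(A2) = ES + duration = 7 + 10 = 17
Successor of A2 is M. ES(M) = max(sum(A), sum(B)) = max(17, 31) = 31
Free float = ES(successor) - EF(current) = 31 - 17 = 14

14


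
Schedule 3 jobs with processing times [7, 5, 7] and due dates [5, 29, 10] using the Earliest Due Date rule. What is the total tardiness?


Sort by due date (EDD order): [(7, 5), (7, 10), (5, 29)]
Compute completion times and tardiness:
  Job 1: p=7, d=5, C=7, tardiness=max(0,7-5)=2
  Job 2: p=7, d=10, C=14, tardiness=max(0,14-10)=4
  Job 3: p=5, d=29, C=19, tardiness=max(0,19-29)=0
Total tardiness = 6

6


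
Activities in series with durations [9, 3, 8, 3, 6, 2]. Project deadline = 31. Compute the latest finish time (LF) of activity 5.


LF(activity 5) = deadline - sum of successor durations
Successors: activities 6 through 6 with durations [2]
Sum of successor durations = 2
LF = 31 - 2 = 29

29


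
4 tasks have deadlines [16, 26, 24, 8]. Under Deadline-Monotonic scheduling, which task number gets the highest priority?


Sort tasks by relative deadline (ascending):
  Task 4: deadline = 8
  Task 1: deadline = 16
  Task 3: deadline = 24
  Task 2: deadline = 26
Priority order (highest first): [4, 1, 3, 2]
Highest priority task = 4

4


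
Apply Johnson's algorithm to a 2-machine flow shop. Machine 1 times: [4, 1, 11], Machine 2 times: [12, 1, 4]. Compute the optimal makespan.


Apply Johnson's rule:
  Group 1 (a <= b): [(2, 1, 1), (1, 4, 12)]
  Group 2 (a > b): [(3, 11, 4)]
Optimal job order: [2, 1, 3]
Schedule:
  Job 2: M1 done at 1, M2 done at 2
  Job 1: M1 done at 5, M2 done at 17
  Job 3: M1 done at 16, M2 done at 21
Makespan = 21

21


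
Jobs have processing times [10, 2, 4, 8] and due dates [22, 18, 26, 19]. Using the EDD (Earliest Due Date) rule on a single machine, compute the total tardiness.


Sort by due date (EDD order): [(2, 18), (8, 19), (10, 22), (4, 26)]
Compute completion times and tardiness:
  Job 1: p=2, d=18, C=2, tardiness=max(0,2-18)=0
  Job 2: p=8, d=19, C=10, tardiness=max(0,10-19)=0
  Job 3: p=10, d=22, C=20, tardiness=max(0,20-22)=0
  Job 4: p=4, d=26, C=24, tardiness=max(0,24-26)=0
Total tardiness = 0

0


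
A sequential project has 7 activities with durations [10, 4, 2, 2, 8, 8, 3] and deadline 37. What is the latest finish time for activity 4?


LF(activity 4) = deadline - sum of successor durations
Successors: activities 5 through 7 with durations [8, 8, 3]
Sum of successor durations = 19
LF = 37 - 19 = 18

18


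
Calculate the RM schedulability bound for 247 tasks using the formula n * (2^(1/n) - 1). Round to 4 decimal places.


Compute 2^(1/247) = 1.0028102051
Subtract 1: 1.0028102051 - 1 = 0.0028102051
Multiply by n: 247 * 0.0028102051 = 0.6941206597
Round to 4 dp: 0.6941

0.6941


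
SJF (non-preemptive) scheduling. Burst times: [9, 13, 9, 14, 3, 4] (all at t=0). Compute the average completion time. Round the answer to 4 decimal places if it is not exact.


SJF order (ascending): [3, 4, 9, 9, 13, 14]
Completion times:
  Job 1: burst=3, C=3
  Job 2: burst=4, C=7
  Job 3: burst=9, C=16
  Job 4: burst=9, C=25
  Job 5: burst=13, C=38
  Job 6: burst=14, C=52
Average completion = 141/6 = 23.5

23.5


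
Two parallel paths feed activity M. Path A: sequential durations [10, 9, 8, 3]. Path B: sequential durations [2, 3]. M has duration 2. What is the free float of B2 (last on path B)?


ES(B2) = sum of predecessors on chain B = 2
EF(B2) = ES + duration = 2 + 3 = 5
Successor of B2 is M. ES(M) = max(sum(A), sum(B)) = max(30, 5) = 30
Free float = ES(successor) - EF(current) = 30 - 5 = 25

25


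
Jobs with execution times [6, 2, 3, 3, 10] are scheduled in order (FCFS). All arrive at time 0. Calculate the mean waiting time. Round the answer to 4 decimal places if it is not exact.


FCFS order (as given): [6, 2, 3, 3, 10]
Waiting times:
  Job 1: wait = 0
  Job 2: wait = 6
  Job 3: wait = 8
  Job 4: wait = 11
  Job 5: wait = 14
Sum of waiting times = 39
Average waiting time = 39/5 = 7.8

7.8


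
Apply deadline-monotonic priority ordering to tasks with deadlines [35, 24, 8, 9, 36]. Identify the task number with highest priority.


Sort tasks by relative deadline (ascending):
  Task 3: deadline = 8
  Task 4: deadline = 9
  Task 2: deadline = 24
  Task 1: deadline = 35
  Task 5: deadline = 36
Priority order (highest first): [3, 4, 2, 1, 5]
Highest priority task = 3

3


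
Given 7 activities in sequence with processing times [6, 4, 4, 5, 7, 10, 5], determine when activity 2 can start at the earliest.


Activity 2 starts after activities 1 through 1 complete.
Predecessor durations: [6]
ES = 6 = 6

6


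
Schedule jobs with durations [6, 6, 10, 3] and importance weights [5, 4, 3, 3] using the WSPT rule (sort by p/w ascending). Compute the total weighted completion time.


Compute p/w ratios and sort ascending (WSPT): [(3, 3), (6, 5), (6, 4), (10, 3)]
Compute weighted completion times:
  Job (p=3,w=3): C=3, w*C=3*3=9
  Job (p=6,w=5): C=9, w*C=5*9=45
  Job (p=6,w=4): C=15, w*C=4*15=60
  Job (p=10,w=3): C=25, w*C=3*25=75
Total weighted completion time = 189

189


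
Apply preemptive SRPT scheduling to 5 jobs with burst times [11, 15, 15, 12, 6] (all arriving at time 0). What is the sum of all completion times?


Since all jobs arrive at t=0, SRPT equals SPT ordering.
SPT order: [6, 11, 12, 15, 15]
Completion times:
  Job 1: p=6, C=6
  Job 2: p=11, C=17
  Job 3: p=12, C=29
  Job 4: p=15, C=44
  Job 5: p=15, C=59
Total completion time = 6 + 17 + 29 + 44 + 59 = 155

155


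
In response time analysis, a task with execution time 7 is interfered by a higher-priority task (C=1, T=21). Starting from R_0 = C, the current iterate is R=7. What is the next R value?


R_next = C + ceil(R_prev / T_hp) * C_hp
ceil(7 / 21) = ceil(0.3333) = 1
Interference = 1 * 1 = 1
R_next = 7 + 1 = 8

8


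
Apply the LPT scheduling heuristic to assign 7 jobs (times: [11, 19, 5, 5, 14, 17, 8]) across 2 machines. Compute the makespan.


Sort jobs in decreasing order (LPT): [19, 17, 14, 11, 8, 5, 5]
Assign each job to the least loaded machine:
  Machine 1: jobs [19, 11, 8], load = 38
  Machine 2: jobs [17, 14, 5, 5], load = 41
Makespan = max load = 41

41


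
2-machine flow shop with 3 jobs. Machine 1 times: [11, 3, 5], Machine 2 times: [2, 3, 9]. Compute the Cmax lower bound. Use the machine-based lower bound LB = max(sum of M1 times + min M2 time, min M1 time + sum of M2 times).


LB1 = sum(M1 times) + min(M2 times) = 19 + 2 = 21
LB2 = min(M1 times) + sum(M2 times) = 3 + 14 = 17
Lower bound = max(LB1, LB2) = max(21, 17) = 21

21


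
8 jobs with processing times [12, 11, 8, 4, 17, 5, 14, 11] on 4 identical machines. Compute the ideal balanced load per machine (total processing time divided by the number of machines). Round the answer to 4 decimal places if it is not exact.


Total processing time = 12 + 11 + 8 + 4 + 17 + 5 + 14 + 11 = 82
Number of machines = 4
Ideal balanced load = 82 / 4 = 20.5

20.5


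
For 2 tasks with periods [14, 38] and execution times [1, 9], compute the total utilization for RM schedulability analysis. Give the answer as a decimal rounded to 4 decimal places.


Compute individual utilizations (exact fractions):
  Task 1: C/T = 1/14 (approx. 0.0714)
  Task 2: C/T = 9/38 (approx. 0.2368)
Total utilization U = 1/14 + 9/38 = 41/133
Rounded to 4 decimal places: U = 0.3083
RM (Liu & Layland) bound for 2 tasks = 0.828427; compare with U = 41/133 (approx. 0.308271)
U <= bound, so schedulable by RM sufficient condition.

0.3083
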